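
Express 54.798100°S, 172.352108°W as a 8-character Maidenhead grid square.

AD35te78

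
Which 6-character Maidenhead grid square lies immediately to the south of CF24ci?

Latitude subsquare i = 8; −1 → 7 = h.
The longitude characters are unchanged.

CF24ch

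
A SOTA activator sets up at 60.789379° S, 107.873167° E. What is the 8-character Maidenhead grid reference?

OC39wf40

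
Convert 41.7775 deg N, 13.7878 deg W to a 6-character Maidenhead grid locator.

Shift to the Maidenhead origin (180°W, 90°S): lon 166.2122, lat 131.7775.
Field: 166.2122/20 → 8 → I, 131.7775/10 → 13 → N; chars IN.
Square: 6.2122/2 → 3, 1.7775/1 → 1; chars 31.
Subsquare: 0.2122/0.0833333 → 2 → c, 0.7775/0.0416667 → 18 → s; chars cs.

IN31cs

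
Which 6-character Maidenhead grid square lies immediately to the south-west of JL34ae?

JL24xd

Longitude subsquare a = 0; −1 → -1, wraps to 23 = x, carry into square.
Longitude square 3; −1 → 2.
Latitude subsquare e = 4; −1 → 3 = d.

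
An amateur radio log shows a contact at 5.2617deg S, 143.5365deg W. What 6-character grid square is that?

Shift to the Maidenhead origin (180°W, 90°S): lon 36.4635, lat 84.7383.
Field: 36.4635/20 → 1 → B, 84.7383/10 → 8 → I; chars BI.
Square: 16.4635/2 → 8, 4.7383/1 → 4; chars 84.
Subsquare: 0.4635/0.0833333 → 5 → f, 0.7383/0.0416667 → 17 → r; chars fr.

BI84fr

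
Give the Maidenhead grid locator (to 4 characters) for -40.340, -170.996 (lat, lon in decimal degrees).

AE49

Shift to the Maidenhead origin (180°W, 90°S): lon 9.00, lat 49.66.
Field: 9.00/20 → 0 → A, 49.66/10 → 4 → E; chars AE.
Square: 9.00/2 → 4, 9.66/1 → 9; chars 49.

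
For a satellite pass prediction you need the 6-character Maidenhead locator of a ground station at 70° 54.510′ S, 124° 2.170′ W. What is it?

CB79xc

Add 180° to longitude and 90° to latitude: 55.9638, 19.0915.
Field: 55.9638/20 → 2 → C, 19.0915/10 → 1 → B; chars CB.
Square: 15.9638/2 → 7, 9.0915/1 → 9; chars 79.
Subsquare: 1.9638/0.0833333 → 23 → x, 0.0915/0.0416667 → 2 → c; chars xc.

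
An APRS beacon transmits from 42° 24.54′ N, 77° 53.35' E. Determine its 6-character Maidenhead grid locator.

Shift to the Maidenhead origin (180°W, 90°S): lon 257.8892, lat 132.4090.
Field: 257.8892/20 → 12 → M, 132.4090/10 → 13 → N; chars MN.
Square: 17.8892/2 → 8, 2.4090/1 → 2; chars 82.
Subsquare: 1.8892/0.0833333 → 22 → w, 0.4090/0.0416667 → 9 → j; chars wj.

MN82wj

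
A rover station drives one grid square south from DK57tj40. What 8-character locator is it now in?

Latitude extended square 0; −1 → -1, wraps to 9, carry into subsquare.
Latitude subsquare j = 9; −1 → 8 = i.
The longitude characters are unchanged.

DK57ti49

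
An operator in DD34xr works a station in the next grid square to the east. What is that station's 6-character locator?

DD44ar

Longitude subsquare x = 23; +1 → 24, wraps to 0 = a, carry into square.
Longitude square 3; +1 → 4.
The latitude characters are unchanged.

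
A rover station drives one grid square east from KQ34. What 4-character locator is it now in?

Longitude square 3; +1 → 4.
The latitude characters are unchanged.

KQ44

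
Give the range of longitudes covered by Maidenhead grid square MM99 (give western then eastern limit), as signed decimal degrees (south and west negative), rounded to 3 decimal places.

Field M=12, M=12: +12·20° lon, +12·10° lat → SW at lon 60°, lat 30°.
Square 9, 9: +9·2° lon, +9·1° lat → SW at lon 78°, lat 39°.
Cell spans 2° lon × 1° lat.
west 78.000, east 80.000.

78.000, 80.000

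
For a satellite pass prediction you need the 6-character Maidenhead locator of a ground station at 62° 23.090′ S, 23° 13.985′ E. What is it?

KC17oo

Offset from 180°W / 90°S: lon 203.2331°, lat 27.6152°.
Field: lon ⌊203.2331/20⌋ = 10 → K; lat ⌊27.6152/10⌋ = 2 → C.
Square: lon ⌊3.2331/2⌋ = 1; lat ⌊7.6152/1⌋ = 7.
Subsquare: lon ⌊1.2331/0.0833333⌋ = 14 → o; lat ⌊0.6152/0.0416667⌋ = 14 → o.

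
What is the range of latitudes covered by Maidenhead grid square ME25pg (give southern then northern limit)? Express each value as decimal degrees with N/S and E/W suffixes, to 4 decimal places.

Field M=12, E=4: +12·20° lon, +4·10° lat → SW at lon 60°, lat -50°.
Square 2, 5: +2·2° lon, +5·1° lat → SW at lon 64°, lat -45°.
Subsquare p=15, g=6: +15·0.0833333° lon, +6·0.0416667° lat → SW at lon 65.25°, lat -44.75°.
Cell spans 0.0833333° lon × 0.0416667° lat.
south 44.7500° S, north 44.7083° S.

44.7500° S, 44.7083° S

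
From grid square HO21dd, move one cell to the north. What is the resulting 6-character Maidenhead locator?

HO21de

Latitude subsquare d = 3; +1 → 4 = e.
The longitude characters are unchanged.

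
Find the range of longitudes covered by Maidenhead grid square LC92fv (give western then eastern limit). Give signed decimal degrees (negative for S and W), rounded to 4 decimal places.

Field L=11, C=2: +11·20° lon, +2·10° lat → SW at lon 40°, lat -70°.
Square 9, 2: +9·2° lon, +2·1° lat → SW at lon 58°, lat -68°.
Subsquare f=5, v=21: +5·0.0833333° lon, +21·0.0416667° lat → SW at lon 58.4167°, lat -67.125°.
Cell spans 0.0833333° lon × 0.0416667° lat.
west 58.4167, east 58.5000.

58.4167, 58.5000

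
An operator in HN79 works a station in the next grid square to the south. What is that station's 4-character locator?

HN78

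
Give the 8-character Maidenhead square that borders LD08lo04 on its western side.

LD08ko94

Longitude extended square 0; −1 → -1, wraps to 9, carry into subsquare.
Longitude subsquare l = 11; −1 → 10 = k.
The latitude characters are unchanged.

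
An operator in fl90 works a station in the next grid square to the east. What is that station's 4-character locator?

Longitude square 9; +1 → 10, wraps to 0, carry into field.
Longitude field F = 5; +1 → 6 = G.
The latitude characters are unchanged.

GL00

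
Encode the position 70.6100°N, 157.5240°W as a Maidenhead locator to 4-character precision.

Shift to the Maidenhead origin (180°W, 90°S): lon 22.48, lat 160.61.
Field: lon ⌊22.48/20⌋ = 1 → B; lat ⌊160.61/10⌋ = 16 → Q.
Square: lon ⌊2.48/2⌋ = 1; lat ⌊0.61/1⌋ = 0.

BQ10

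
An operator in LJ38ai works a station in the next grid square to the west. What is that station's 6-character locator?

Longitude subsquare a = 0; −1 → -1, wraps to 23 = x, carry into square.
Longitude square 3; −1 → 2.
The latitude characters are unchanged.

LJ28xi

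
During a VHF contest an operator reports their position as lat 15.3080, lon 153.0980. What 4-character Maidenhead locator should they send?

QK65

Shift to the Maidenhead origin (180°W, 90°S): lon 333.10, lat 105.31.
Field: 333.10/20 → 16 → Q, 105.31/10 → 10 → K; chars QK.
Square: 13.10/2 → 6, 5.31/1 → 5; chars 65.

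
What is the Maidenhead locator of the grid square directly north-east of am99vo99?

AM99wp00

Longitude extended square 9; +1 → 10, wraps to 0, carry into subsquare.
Longitude subsquare v = 21; +1 → 22 = w.
Latitude extended square 9; +1 → 10, wraps to 0, carry into subsquare.
Latitude subsquare o = 14; +1 → 15 = p.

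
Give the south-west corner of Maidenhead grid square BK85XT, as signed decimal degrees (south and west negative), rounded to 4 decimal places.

15.7917, -142.0833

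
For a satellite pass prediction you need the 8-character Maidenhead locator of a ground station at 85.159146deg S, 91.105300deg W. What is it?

Offset from 180°W / 90°S: lon 88.89470°, lat 4.84085°.
Field (20°×10°, letters A–R): lon ⌊88.89470/20⌋ = 4 → E; lat ⌊4.84085/10⌋ = 0 → A.
Square (2°×1°, digits 0–9): lon ⌊8.89470/2⌋ = 4; lat ⌊4.84085/1⌋ = 4.
Subsquare (5′×2.5′, letters a–x): lon ⌊0.89470/0.0833333⌋ = 10 → k; lat ⌊0.84085/0.0416667⌋ = 20 → u.
Extended square (30″×15″, digits 0–9): lon ⌊0.06137/0.00833333⌋ = 7; lat ⌊0.00752/0.00416667⌋ = 1.

EA44ku71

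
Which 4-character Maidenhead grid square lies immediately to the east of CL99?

DL09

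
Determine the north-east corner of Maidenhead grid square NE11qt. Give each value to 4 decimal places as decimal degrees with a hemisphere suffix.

48.1667° S, 83.4167° E

Field N=13, E=4: +13·20° lon, +4·10° lat → SW at lon 80°, lat -50°.
Square 1, 1: +1·2° lon, +1·1° lat → SW at lon 82°, lat -49°.
Subsquare q=16, t=19: +16·0.0833333° lon, +19·0.0416667° lat → SW at lon 83.3333°, lat -48.2083°.
Cell spans 0.0833333° lon × 0.0416667° lat. NE corner is SW corner plus one full cell.
latitude 48.1667° S, longitude 83.4167° E.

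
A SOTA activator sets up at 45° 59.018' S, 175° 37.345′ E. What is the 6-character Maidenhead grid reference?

RE74ta

Offset from 180°W / 90°S: lon 355.6224°, lat 44.0164°.
Field: 355.6224/20 → 17 → R, 44.0164/10 → 4 → E; chars RE.
Square: 15.6224/2 → 7, 4.0164/1 → 4; chars 74.
Subsquare: 1.6224/0.0833333 → 19 → t, 0.0164/0.0416667 → 0 → a; chars ta.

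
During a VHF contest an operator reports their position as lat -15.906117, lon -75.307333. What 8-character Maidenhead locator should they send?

FH24ic32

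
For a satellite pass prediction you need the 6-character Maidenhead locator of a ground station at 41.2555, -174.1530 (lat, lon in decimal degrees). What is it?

AN21wg

Offset from 180°W / 90°S: lon 5.8470°, lat 131.2555°.
Field: 5.8470/20 → 0 → A, 131.2555/10 → 13 → N; chars AN.
Square: 5.8470/2 → 2, 1.2555/1 → 1; chars 21.
Subsquare: 1.8470/0.0833333 → 22 → w, 0.2555/0.0416667 → 6 → g; chars wg.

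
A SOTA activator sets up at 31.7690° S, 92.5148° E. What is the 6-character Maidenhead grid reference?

Offset from 180°W / 90°S: lon 272.5148°, lat 58.2310°.
Field: 272.5148/20 → 13 → N, 58.2310/10 → 5 → F; chars NF.
Square: 12.5148/2 → 6, 8.2310/1 → 8; chars 68.
Subsquare: 0.5148/0.0833333 → 6 → g, 0.2310/0.0416667 → 5 → f; chars gf.

NF68gf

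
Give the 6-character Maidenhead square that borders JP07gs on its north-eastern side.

Longitude subsquare g = 6; +1 → 7 = h.
Latitude subsquare s = 18; +1 → 19 = t.

JP07ht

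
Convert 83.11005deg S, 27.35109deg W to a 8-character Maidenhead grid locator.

HA66hv73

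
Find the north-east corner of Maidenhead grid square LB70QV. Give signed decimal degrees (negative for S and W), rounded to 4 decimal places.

-79.0833, 55.4167

Field L=11, B=1: +11·20° lon, +1·10° lat → SW at lon 40°, lat -80°.
Square 7, 0: +7·2° lon, +0·1° lat → SW at lon 54°, lat -80°.
Subsquare q=16, v=21: +16·0.0833333° lon, +21·0.0416667° lat → SW at lon 55.3333°, lat -79.125°.
Cell spans 0.0833333° lon × 0.0416667° lat. NE corner is SW corner plus one full cell.
latitude -79.0833, longitude 55.4167.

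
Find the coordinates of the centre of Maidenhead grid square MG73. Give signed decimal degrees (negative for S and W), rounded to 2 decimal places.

Field M=12, G=6: +12·20° lon, +6·10° lat → SW at lon 60°, lat -30°.
Square 7, 3: +7·2° lon, +3·1° lat → SW at lon 74°, lat -27°.
Cell spans 2° lon × 1° lat. Centre is SW corner plus half of each.
latitude -26.50, longitude 75.00.

-26.50, 75.00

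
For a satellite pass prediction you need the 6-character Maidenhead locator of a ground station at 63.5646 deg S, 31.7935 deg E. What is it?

KC56vk

Offset from 180°W / 90°S: lon 211.7935°, lat 26.4354°.
Field: lon ⌊211.7935/20⌋ = 10 → K; lat ⌊26.4354/10⌋ = 2 → C.
Square: lon ⌊11.7935/2⌋ = 5; lat ⌊6.4354/1⌋ = 6.
Subsquare: lon ⌊1.7935/0.0833333⌋ = 21 → v; lat ⌊0.4354/0.0416667⌋ = 10 → k.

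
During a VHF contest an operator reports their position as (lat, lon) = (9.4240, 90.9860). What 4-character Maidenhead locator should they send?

Shift to the Maidenhead origin (180°W, 90°S): lon 270.99, lat 99.42.
Field (20°×10°, letters A–R): 270.99/20 → 13 → N, 99.42/10 → 9 → J; chars NJ.
Square (2°×1°, digits 0–9): 10.99/2 → 5, 9.42/1 → 9; chars 59.

NJ59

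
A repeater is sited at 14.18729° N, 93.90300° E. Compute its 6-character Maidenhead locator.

NK64we

Add 180° to longitude and 90° to latitude: 273.9030, 104.1873.
Field: 273.9030/20 → 13 → N, 104.1873/10 → 10 → K; chars NK.
Square: 13.9030/2 → 6, 4.1873/1 → 4; chars 64.
Subsquare: 1.9030/0.0833333 → 22 → w, 0.1873/0.0416667 → 4 → e; chars we.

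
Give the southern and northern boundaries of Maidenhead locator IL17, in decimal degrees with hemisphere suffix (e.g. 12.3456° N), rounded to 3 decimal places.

Field I=8, L=11: +8·20° lon, +11·10° lat → SW at lon -20°, lat 20°.
Square 1, 7: +1·2° lon, +7·1° lat → SW at lon -18°, lat 27°.
Cell spans 2° lon × 1° lat.
south 27.000° N, north 28.000° N.

27.000° N, 28.000° N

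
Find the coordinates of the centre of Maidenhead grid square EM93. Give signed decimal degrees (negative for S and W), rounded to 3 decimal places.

33.500, -81.000

Field E=4, M=12: +4·20° lon, +12·10° lat → SW at lon -100°, lat 30°.
Square 9, 3: +9·2° lon, +3·1° lat → SW at lon -82°, lat 33°.
Cell spans 2° lon × 1° lat. Centre is SW corner plus half of each.
latitude 33.500, longitude -81.000.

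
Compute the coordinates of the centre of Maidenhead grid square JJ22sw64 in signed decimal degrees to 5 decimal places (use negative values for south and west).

2.93542, 5.55417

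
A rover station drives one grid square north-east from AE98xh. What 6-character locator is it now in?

BE08ai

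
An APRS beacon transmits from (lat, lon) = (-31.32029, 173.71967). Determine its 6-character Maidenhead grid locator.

Shift to the Maidenhead origin (180°W, 90°S): lon 353.7197, lat 58.6797.
Field (20°×10°, letters A–R): 353.7197/20 → 17 → R, 58.6797/10 → 5 → F; chars RF.
Square (2°×1°, digits 0–9): 13.7197/2 → 6, 8.6797/1 → 8; chars 68.
Subsquare (5′×2.5′, letters a–x): 1.7197/0.0833333 → 20 → u, 0.6797/0.0416667 → 16 → q; chars uq.

RF68uq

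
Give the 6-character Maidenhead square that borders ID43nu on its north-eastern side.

ID43ov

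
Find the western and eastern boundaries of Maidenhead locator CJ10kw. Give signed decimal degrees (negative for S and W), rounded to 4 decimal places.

Field C=2, J=9: +2·20° lon, +9·10° lat → SW at lon -140°, lat 0°.
Square 1, 0: +1·2° lon, +0·1° lat → SW at lon -138°, lat 0°.
Subsquare k=10, w=22: +10·0.0833333° lon, +22·0.0416667° lat → SW at lon -137.167°, lat 0.916667°.
Cell spans 0.0833333° lon × 0.0416667° lat.
west -137.1667, east -137.0833.

-137.1667, -137.0833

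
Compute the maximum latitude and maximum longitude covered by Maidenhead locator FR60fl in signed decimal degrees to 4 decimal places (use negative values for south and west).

80.5000, -67.5000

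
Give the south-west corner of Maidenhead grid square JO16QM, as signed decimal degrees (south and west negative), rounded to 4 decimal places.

56.5000, 3.3333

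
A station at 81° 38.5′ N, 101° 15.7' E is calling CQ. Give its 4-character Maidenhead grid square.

OR01

Offset from 180°W / 90°S: lon 281.26°, lat 171.64°.
Field: lon ⌊281.26/20⌋ = 14 → O; lat ⌊171.64/10⌋ = 17 → R.
Square: lon ⌊1.26/2⌋ = 0; lat ⌊1.64/1⌋ = 1.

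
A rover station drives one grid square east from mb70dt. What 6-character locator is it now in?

MB70et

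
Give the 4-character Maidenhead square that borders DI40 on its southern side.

DH49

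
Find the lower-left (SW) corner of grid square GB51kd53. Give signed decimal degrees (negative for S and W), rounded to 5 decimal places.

-78.86250, -49.12500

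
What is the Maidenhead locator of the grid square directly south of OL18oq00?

Latitude extended square 0; −1 → -1, wraps to 9, carry into subsquare.
Latitude subsquare q = 16; −1 → 15 = p.
The longitude characters are unchanged.

OL18op09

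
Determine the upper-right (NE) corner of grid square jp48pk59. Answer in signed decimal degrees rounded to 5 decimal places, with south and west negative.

Field J=9, P=15: +9·20° lon, +15·10° lat → SW at lon 0°, lat 60°.
Square 4, 8: +4·2° lon, +8·1° lat → SW at lon 8°, lat 68°.
Subsquare p=15, k=10: +15·0.0833333° lon, +10·0.0416667° lat → SW at lon 9.25°, lat 68.4167°.
Extended square 5, 9: +5·0.00833333° lon, +9·0.00416667° lat → SW at lon 9.29167°, lat 68.4542°.
Cell spans 0.00833333° lon × 0.00416667° lat. NE corner is SW corner plus one full cell.
latitude 68.45833, longitude 9.30000.

68.45833, 9.30000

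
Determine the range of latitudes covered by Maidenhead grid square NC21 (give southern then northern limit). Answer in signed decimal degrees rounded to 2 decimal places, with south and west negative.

Field N=13, C=2: +13·20° lon, +2·10° lat → SW at lon 80°, lat -70°.
Square 2, 1: +2·2° lon, +1·1° lat → SW at lon 84°, lat -69°.
Cell spans 2° lon × 1° lat.
south -69.00, north -68.00.

-69.00, -68.00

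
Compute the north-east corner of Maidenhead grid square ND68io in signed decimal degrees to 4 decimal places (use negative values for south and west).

-51.3750, 92.7500

Field N=13, D=3: +13·20° lon, +3·10° lat → SW at lon 80°, lat -60°.
Square 6, 8: +6·2° lon, +8·1° lat → SW at lon 92°, lat -52°.
Subsquare i=8, o=14: +8·0.0833333° lon, +14·0.0416667° lat → SW at lon 92.6667°, lat -51.4167°.
Cell spans 0.0833333° lon × 0.0416667° lat. NE corner is SW corner plus one full cell.
latitude -51.3750, longitude 92.7500.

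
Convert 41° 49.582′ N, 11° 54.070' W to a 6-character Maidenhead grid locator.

IN41bt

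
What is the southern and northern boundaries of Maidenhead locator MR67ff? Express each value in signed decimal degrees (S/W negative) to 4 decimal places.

87.2083, 87.2500

Field M=12, R=17: +12·20° lon, +17·10° lat → SW at lon 60°, lat 80°.
Square 6, 7: +6·2° lon, +7·1° lat → SW at lon 72°, lat 87°.
Subsquare f=5, f=5: +5·0.0833333° lon, +5·0.0416667° lat → SW at lon 72.4167°, lat 87.2083°.
Cell spans 0.0833333° lon × 0.0416667° lat.
south 87.2083, north 87.2500.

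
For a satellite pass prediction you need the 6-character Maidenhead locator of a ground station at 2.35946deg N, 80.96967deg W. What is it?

Offset from 180°W / 90°S: lon 99.0303°, lat 92.3595°.
Field (20°×10°, letters A–R): 99.0303/20 → 4 → E, 92.3595/10 → 9 → J; chars EJ.
Square (2°×1°, digits 0–9): 19.0303/2 → 9, 2.3595/1 → 2; chars 92.
Subsquare (5′×2.5′, letters a–x): 1.0303/0.0833333 → 12 → m, 0.3595/0.0416667 → 8 → i; chars mi.

EJ92mi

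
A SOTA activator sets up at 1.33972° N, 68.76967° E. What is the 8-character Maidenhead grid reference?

MJ41ji21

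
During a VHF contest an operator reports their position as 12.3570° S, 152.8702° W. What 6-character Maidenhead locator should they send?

Shift to the Maidenhead origin (180°W, 90°S): lon 27.1298, lat 77.6430.
Field: 27.1298/20 → 1 → B, 77.6430/10 → 7 → H; chars BH.
Square: 7.1298/2 → 3, 7.6430/1 → 7; chars 37.
Subsquare: 1.1298/0.0833333 → 13 → n, 0.6430/0.0416667 → 15 → p; chars np.

BH37np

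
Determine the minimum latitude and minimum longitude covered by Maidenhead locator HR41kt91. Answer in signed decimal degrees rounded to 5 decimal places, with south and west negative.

Field H=7, R=17: +7·20° lon, +17·10° lat → SW at lon -40°, lat 80°.
Square 4, 1: +4·2° lon, +1·1° lat → SW at lon -32°, lat 81°.
Subsquare k=10, t=19: +10·0.0833333° lon, +19·0.0416667° lat → SW at lon -31.1667°, lat 81.7917°.
Extended square 9, 1: +9·0.00833333° lon, +1·0.00416667° lat → SW at lon -31.0917°, lat 81.7958°.
latitude 81.79583, longitude -31.09167.

81.79583, -31.09167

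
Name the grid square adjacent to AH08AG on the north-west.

RH98xh

Longitude subsquare a = 0; −1 → -1, wraps to 23 = x, carry into square.
Longitude square 0; −1 → -1, wraps to 9, carry into field.
Longitude field A = 0; −1 → -1, wraps to 17 = R, wrapping around the antimeridian.
Latitude subsquare g = 6; +1 → 7 = h.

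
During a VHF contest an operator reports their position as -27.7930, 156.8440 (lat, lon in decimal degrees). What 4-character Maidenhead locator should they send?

Offset from 180°W / 90°S: lon 336.84°, lat 62.21°.
Field: 336.84/20 → 16 → Q, 62.21/10 → 6 → G; chars QG.
Square: 16.84/2 → 8, 2.21/1 → 2; chars 82.

QG82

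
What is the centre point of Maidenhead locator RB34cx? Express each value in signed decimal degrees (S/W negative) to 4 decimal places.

-75.0208, 166.2083

Field R=17, B=1: +17·20° lon, +1·10° lat → SW at lon 160°, lat -80°.
Square 3, 4: +3·2° lon, +4·1° lat → SW at lon 166°, lat -76°.
Subsquare c=2, x=23: +2·0.0833333° lon, +23·0.0416667° lat → SW at lon 166.167°, lat -75.0417°.
Cell spans 0.0833333° lon × 0.0416667° lat. Centre is SW corner plus half of each.
latitude -75.0208, longitude 166.2083.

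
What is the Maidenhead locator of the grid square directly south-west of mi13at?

Longitude subsquare a = 0; −1 → -1, wraps to 23 = x, carry into square.
Longitude square 1; −1 → 0.
Latitude subsquare t = 19; −1 → 18 = s.

MI03xs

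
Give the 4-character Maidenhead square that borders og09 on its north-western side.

Longitude square 0; −1 → -1, wraps to 9, carry into field.
Longitude field O = 14; −1 → 13 = N.
Latitude square 9; +1 → 10, wraps to 0, carry into field.
Latitude field G = 6; +1 → 7 = H.

NH90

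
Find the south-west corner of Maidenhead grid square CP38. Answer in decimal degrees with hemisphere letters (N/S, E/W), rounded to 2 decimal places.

Field C=2, P=15: +2·20° lon, +15·10° lat → SW at lon -140°, lat 60°.
Square 3, 8: +3·2° lon, +8·1° lat → SW at lon -134°, lat 68°.
latitude 68.00° N, longitude 134.00° W.

68.00° N, 134.00° W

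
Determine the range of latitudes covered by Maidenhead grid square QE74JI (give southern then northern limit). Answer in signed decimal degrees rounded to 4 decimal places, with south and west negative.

Field Q=16, E=4: +16·20° lon, +4·10° lat → SW at lon 140°, lat -50°.
Square 7, 4: +7·2° lon, +4·1° lat → SW at lon 154°, lat -46°.
Subsquare j=9, i=8: +9·0.0833333° lon, +8·0.0416667° lat → SW at lon 154.75°, lat -45.6667°.
Cell spans 0.0833333° lon × 0.0416667° lat.
south -45.6667, north -45.6250.

-45.6667, -45.6250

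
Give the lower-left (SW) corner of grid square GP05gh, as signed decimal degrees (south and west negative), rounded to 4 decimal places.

Field G=6, P=15: +6·20° lon, +15·10° lat → SW at lon -60°, lat 60°.
Square 0, 5: +0·2° lon, +5·1° lat → SW at lon -60°, lat 65°.
Subsquare g=6, h=7: +6·0.0833333° lon, +7·0.0416667° lat → SW at lon -59.5°, lat 65.2917°.
latitude 65.2917, longitude -59.5000.

65.2917, -59.5000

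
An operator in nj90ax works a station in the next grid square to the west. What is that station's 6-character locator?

Longitude subsquare a = 0; −1 → -1, wraps to 23 = x, carry into square.
Longitude square 9; −1 → 8.
The latitude characters are unchanged.

NJ80xx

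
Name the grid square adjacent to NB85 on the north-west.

NB76

Longitude square 8; −1 → 7.
Latitude square 5; +1 → 6.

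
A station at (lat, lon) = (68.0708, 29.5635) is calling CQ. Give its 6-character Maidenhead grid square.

Add 180° to longitude and 90° to latitude: 209.5635, 158.0708.
Field: 209.5635/20 → 10 → K, 158.0708/10 → 15 → P; chars KP.
Square: 9.5635/2 → 4, 8.0708/1 → 8; chars 48.
Subsquare: 1.5635/0.0833333 → 18 → s, 0.0708/0.0416667 → 1 → b; chars sb.

KP48sb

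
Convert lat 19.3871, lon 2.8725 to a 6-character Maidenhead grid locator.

Offset from 180°W / 90°S: lon 182.8725°, lat 109.3871°.
Field: lon ⌊182.8725/20⌋ = 9 → J; lat ⌊109.3871/10⌋ = 10 → K.
Square: lon ⌊2.8725/2⌋ = 1; lat ⌊9.3871/1⌋ = 9.
Subsquare: lon ⌊0.8725/0.0833333⌋ = 10 → k; lat ⌊0.3871/0.0416667⌋ = 9 → j.

JK19kj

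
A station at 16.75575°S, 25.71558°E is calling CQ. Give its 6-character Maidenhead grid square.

KH23uf

Shift to the Maidenhead origin (180°W, 90°S): lon 205.7156, lat 73.2442.
Field: lon ⌊205.7156/20⌋ = 10 → K; lat ⌊73.2442/10⌋ = 7 → H.
Square: lon ⌊5.7156/2⌋ = 2; lat ⌊3.2442/1⌋ = 3.
Subsquare: lon ⌊1.7156/0.0833333⌋ = 20 → u; lat ⌊0.2442/0.0416667⌋ = 5 → f.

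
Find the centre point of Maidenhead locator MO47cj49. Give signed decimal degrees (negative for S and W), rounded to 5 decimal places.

57.41458, 68.20417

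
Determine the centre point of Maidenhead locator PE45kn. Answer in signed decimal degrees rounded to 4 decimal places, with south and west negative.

-44.4375, 128.8750

Field P=15, E=4: +15·20° lon, +4·10° lat → SW at lon 120°, lat -50°.
Square 4, 5: +4·2° lon, +5·1° lat → SW at lon 128°, lat -45°.
Subsquare k=10, n=13: +10·0.0833333° lon, +13·0.0416667° lat → SW at lon 128.833°, lat -44.4583°.
Cell spans 0.0833333° lon × 0.0416667° lat. Centre is SW corner plus half of each.
latitude -44.4375, longitude 128.8750.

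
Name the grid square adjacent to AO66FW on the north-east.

AO66gx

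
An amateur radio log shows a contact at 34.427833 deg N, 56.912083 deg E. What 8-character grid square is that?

Offset from 180°W / 90°S: lon 236.91208°, lat 124.42783°.
Field (20°×10°, letters A–R): 236.91208/20 → 11 → L, 124.42783/10 → 12 → M; chars LM.
Square (2°×1°, digits 0–9): 16.91208/2 → 8, 4.42783/1 → 4; chars 84.
Subsquare (5′×2.5′, letters a–x): 0.91208/0.0833333 → 10 → k, 0.42783/0.0416667 → 10 → k; chars kk.
Extended square (30″×15″, digits 0–9): 0.07875/0.00833333 → 9, 0.01117/0.00416667 → 2; chars 92.

LM84kk92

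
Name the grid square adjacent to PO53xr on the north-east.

Longitude subsquare x = 23; +1 → 24, wraps to 0 = a, carry into square.
Longitude square 5; +1 → 6.
Latitude subsquare r = 17; +1 → 18 = s.

PO63as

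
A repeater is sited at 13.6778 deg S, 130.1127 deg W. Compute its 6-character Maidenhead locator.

CH46wh

Shift to the Maidenhead origin (180°W, 90°S): lon 49.8873, lat 76.3222.
Field: 49.8873/20 → 2 → C, 76.3222/10 → 7 → H; chars CH.
Square: 9.8873/2 → 4, 6.3222/1 → 6; chars 46.
Subsquare: 1.8873/0.0833333 → 22 → w, 0.3222/0.0416667 → 7 → h; chars wh.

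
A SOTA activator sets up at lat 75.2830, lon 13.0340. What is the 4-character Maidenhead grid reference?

Shift to the Maidenhead origin (180°W, 90°S): lon 193.03, lat 165.28.
Field: 193.03/20 → 9 → J, 165.28/10 → 16 → Q; chars JQ.
Square: 13.03/2 → 6, 5.28/1 → 5; chars 65.

JQ65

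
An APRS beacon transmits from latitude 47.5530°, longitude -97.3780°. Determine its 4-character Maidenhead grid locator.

Shift to the Maidenhead origin (180°W, 90°S): lon 82.62, lat 137.55.
Field: 82.62/20 → 4 → E, 137.55/10 → 13 → N; chars EN.
Square: 2.62/2 → 1, 7.55/1 → 7; chars 17.

EN17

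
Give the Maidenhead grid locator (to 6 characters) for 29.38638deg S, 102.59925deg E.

OG10ho

Shift to the Maidenhead origin (180°W, 90°S): lon 282.5992, lat 60.6136.
Field: 282.5992/20 → 14 → O, 60.6136/10 → 6 → G; chars OG.
Square: 2.5992/2 → 1, 0.6136/1 → 0; chars 10.
Subsquare: 0.5992/0.0833333 → 7 → h, 0.6136/0.0416667 → 14 → o; chars ho.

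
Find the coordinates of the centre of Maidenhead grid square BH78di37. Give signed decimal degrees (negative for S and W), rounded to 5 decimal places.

-11.63542, -145.72083

Field B=1, H=7: +1·20° lon, +7·10° lat → SW at lon -160°, lat -20°.
Square 7, 8: +7·2° lon, +8·1° lat → SW at lon -146°, lat -12°.
Subsquare d=3, i=8: +3·0.0833333° lon, +8·0.0416667° lat → SW at lon -145.75°, lat -11.6667°.
Extended square 3, 7: +3·0.00833333° lon, +7·0.00416667° lat → SW at lon -145.725°, lat -11.6375°.
Cell spans 0.00833333° lon × 0.00416667° lat. Centre is SW corner plus half of each.
latitude -11.63542, longitude -145.72083.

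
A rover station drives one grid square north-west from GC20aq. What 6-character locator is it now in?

GC10xr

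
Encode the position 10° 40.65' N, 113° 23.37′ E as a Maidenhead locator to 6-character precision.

OK60qq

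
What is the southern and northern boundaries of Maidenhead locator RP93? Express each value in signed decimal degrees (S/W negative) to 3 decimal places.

63.000, 64.000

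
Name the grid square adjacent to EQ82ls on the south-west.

Longitude subsquare l = 11; −1 → 10 = k.
Latitude subsquare s = 18; −1 → 17 = r.

EQ82kr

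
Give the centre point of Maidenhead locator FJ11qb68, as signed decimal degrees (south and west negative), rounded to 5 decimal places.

Field F=5, J=9: +5·20° lon, +9·10° lat → SW at lon -80°, lat 0°.
Square 1, 1: +1·2° lon, +1·1° lat → SW at lon -78°, lat 1°.
Subsquare q=16, b=1: +16·0.0833333° lon, +1·0.0416667° lat → SW at lon -76.6667°, lat 1.04167°.
Extended square 6, 8: +6·0.00833333° lon, +8·0.00416667° lat → SW at lon -76.6167°, lat 1.075°.
Cell spans 0.00833333° lon × 0.00416667° lat. Centre is SW corner plus half of each.
latitude 1.07708, longitude -76.61250.

1.07708, -76.61250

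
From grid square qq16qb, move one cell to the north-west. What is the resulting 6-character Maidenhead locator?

QQ16pc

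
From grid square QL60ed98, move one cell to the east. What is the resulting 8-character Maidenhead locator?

QL60fd08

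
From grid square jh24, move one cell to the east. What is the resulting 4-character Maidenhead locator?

Longitude square 2; +1 → 3.
The latitude characters are unchanged.

JH34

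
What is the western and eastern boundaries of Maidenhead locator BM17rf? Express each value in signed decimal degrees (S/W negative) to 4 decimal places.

Field B=1, M=12: +1·20° lon, +12·10° lat → SW at lon -160°, lat 30°.
Square 1, 7: +1·2° lon, +7·1° lat → SW at lon -158°, lat 37°.
Subsquare r=17, f=5: +17·0.0833333° lon, +5·0.0416667° lat → SW at lon -156.583°, lat 37.2083°.
Cell spans 0.0833333° lon × 0.0416667° lat.
west -156.5833, east -156.5000.

-156.5833, -156.5000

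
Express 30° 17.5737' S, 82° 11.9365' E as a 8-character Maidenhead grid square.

Offset from 180°W / 90°S: lon 262.19894°, lat 59.70710°.
Field (20°×10°, letters A–R): lon ⌊262.19894/20⌋ = 13 → N; lat ⌊59.70710/10⌋ = 5 → F.
Square (2°×1°, digits 0–9): lon ⌊2.19894/2⌋ = 1; lat ⌊9.70710/1⌋ = 9.
Subsquare (5′×2.5′, letters a–x): lon ⌊0.19894/0.0833333⌋ = 2 → c; lat ⌊0.70710/0.0416667⌋ = 16 → q.
Extended square (30″×15″, digits 0–9): lon ⌊0.03227/0.00833333⌋ = 3; lat ⌊0.04044/0.00416667⌋ = 9.

NF19cq39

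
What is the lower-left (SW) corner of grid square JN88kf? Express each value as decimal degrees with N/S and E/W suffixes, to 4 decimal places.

Field J=9, N=13: +9·20° lon, +13·10° lat → SW at lon 0°, lat 40°.
Square 8, 8: +8·2° lon, +8·1° lat → SW at lon 16°, lat 48°.
Subsquare k=10, f=5: +10·0.0833333° lon, +5·0.0416667° lat → SW at lon 16.8333°, lat 48.2083°.
latitude 48.2083° N, longitude 16.8333° E.

48.2083° N, 16.8333° E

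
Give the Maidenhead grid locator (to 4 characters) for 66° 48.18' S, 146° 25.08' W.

BC63

Add 180° to longitude and 90° to latitude: 33.58, 23.20.
Field: lon ⌊33.58/20⌋ = 1 → B; lat ⌊23.20/10⌋ = 2 → C.
Square: lon ⌊13.58/2⌋ = 6; lat ⌊3.20/1⌋ = 3.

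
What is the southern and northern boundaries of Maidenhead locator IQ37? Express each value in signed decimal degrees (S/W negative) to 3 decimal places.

77.000, 78.000

Field I=8, Q=16: +8·20° lon, +16·10° lat → SW at lon -20°, lat 70°.
Square 3, 7: +3·2° lon, +7·1° lat → SW at lon -14°, lat 77°.
Cell spans 2° lon × 1° lat.
south 77.000, north 78.000.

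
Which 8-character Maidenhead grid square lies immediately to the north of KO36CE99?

Latitude extended square 9; +1 → 10, wraps to 0, carry into subsquare.
Latitude subsquare e = 4; +1 → 5 = f.
The longitude characters are unchanged.

KO36cf90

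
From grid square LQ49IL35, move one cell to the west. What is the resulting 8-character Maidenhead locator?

LQ49il25

Longitude extended square 3; −1 → 2.
The latitude characters are unchanged.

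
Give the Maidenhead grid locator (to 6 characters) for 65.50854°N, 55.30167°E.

Shift to the Maidenhead origin (180°W, 90°S): lon 235.3017, lat 155.5085.
Field: lon ⌊235.3017/20⌋ = 11 → L; lat ⌊155.5085/10⌋ = 15 → P.
Square: lon ⌊15.3017/2⌋ = 7; lat ⌊5.5085/1⌋ = 5.
Subsquare: lon ⌊1.3017/0.0833333⌋ = 15 → p; lat ⌊0.5085/0.0416667⌋ = 12 → m.

LP75pm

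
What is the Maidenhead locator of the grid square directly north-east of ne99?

OF00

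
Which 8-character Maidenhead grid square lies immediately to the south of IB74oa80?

IB73ox89

Latitude extended square 0; −1 → -1, wraps to 9, carry into subsquare.
Latitude subsquare a = 0; −1 → -1, wraps to 23 = x, carry into square.
Latitude square 4; −1 → 3.
The longitude characters are unchanged.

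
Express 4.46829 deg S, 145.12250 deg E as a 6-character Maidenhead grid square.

Add 180° to longitude and 90° to latitude: 325.1225, 85.5317.
Field: 325.1225/20 → 16 → Q, 85.5317/10 → 8 → I; chars QI.
Square: 5.1225/2 → 2, 5.5317/1 → 5; chars 25.
Subsquare: 1.1225/0.0833333 → 13 → n, 0.5317/0.0416667 → 12 → m; chars nm.

QI25nm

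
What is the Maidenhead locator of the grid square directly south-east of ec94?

Longitude square 9; +1 → 10, wraps to 0, carry into field.
Longitude field E = 4; +1 → 5 = F.
Latitude square 4; −1 → 3.

FC03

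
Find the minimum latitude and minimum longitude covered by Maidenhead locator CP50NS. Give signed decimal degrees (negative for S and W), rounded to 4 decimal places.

60.7500, -128.9167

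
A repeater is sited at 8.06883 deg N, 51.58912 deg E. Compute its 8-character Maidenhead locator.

LJ58tb06

Add 180° to longitude and 90° to latitude: 231.58912, 98.06883.
Field: 231.58912/20 → 11 → L, 98.06883/10 → 9 → J; chars LJ.
Square: 11.58912/2 → 5, 8.06883/1 → 8; chars 58.
Subsquare: 1.58912/0.0833333 → 19 → t, 0.06883/0.0416667 → 1 → b; chars tb.
Extended square: 0.00579/0.00833333 → 0, 0.02716/0.00416667 → 6; chars 06.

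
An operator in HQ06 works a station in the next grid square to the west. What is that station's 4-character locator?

GQ96

Longitude square 0; −1 → -1, wraps to 9, carry into field.
Longitude field H = 7; −1 → 6 = G.
The latitude characters are unchanged.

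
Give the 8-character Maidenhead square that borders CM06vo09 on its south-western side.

CM06uo98

Longitude extended square 0; −1 → -1, wraps to 9, carry into subsquare.
Longitude subsquare v = 21; −1 → 20 = u.
Latitude extended square 9; −1 → 8.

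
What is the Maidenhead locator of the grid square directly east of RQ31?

Longitude square 3; +1 → 4.
The latitude characters are unchanged.

RQ41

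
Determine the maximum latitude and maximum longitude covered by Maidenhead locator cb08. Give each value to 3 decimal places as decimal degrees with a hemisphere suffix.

Field C=2, B=1: +2·20° lon, +1·10° lat → SW at lon -140°, lat -80°.
Square 0, 8: +0·2° lon, +8·1° lat → SW at lon -140°, lat -72°.
Cell spans 2° lon × 1° lat. NE corner is SW corner plus one full cell.
latitude 71.000° S, longitude 138.000° W.

71.000° S, 138.000° W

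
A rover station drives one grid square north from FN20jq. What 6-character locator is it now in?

Latitude subsquare q = 16; +1 → 17 = r.
The longitude characters are unchanged.

FN20jr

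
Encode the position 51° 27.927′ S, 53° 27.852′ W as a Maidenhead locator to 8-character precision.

Offset from 180°W / 90°S: lon 126.53580°, lat 38.53455°.
Field (20°×10°, letters A–R): 126.53580/20 → 6 → G, 38.53455/10 → 3 → D; chars GD.
Square (2°×1°, digits 0–9): 6.53580/2 → 3, 8.53455/1 → 8; chars 38.
Subsquare (5′×2.5′, letters a–x): 0.53580/0.0833333 → 6 → g, 0.53455/0.0416667 → 12 → m; chars gm.
Extended square (30″×15″, digits 0–9): 0.03580/0.00833333 → 4, 0.03455/0.00416667 → 8; chars 48.

GD38gm48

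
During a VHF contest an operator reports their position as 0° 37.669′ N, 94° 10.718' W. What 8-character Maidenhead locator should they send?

EJ20vp80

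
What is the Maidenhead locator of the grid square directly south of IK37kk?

IK37kj

Latitude subsquare k = 10; −1 → 9 = j.
The longitude characters are unchanged.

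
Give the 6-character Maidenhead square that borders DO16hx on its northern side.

Latitude subsquare x = 23; +1 → 24, wraps to 0 = a, carry into square.
Latitude square 6; +1 → 7.
The longitude characters are unchanged.

DO17ha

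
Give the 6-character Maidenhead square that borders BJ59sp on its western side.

BJ59rp

Longitude subsquare s = 18; −1 → 17 = r.
The latitude characters are unchanged.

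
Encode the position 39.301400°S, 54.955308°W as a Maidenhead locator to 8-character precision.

Add 180° to longitude and 90° to latitude: 125.04469, 50.69860.
Field (20°×10°, letters A–R): lon ⌊125.04469/20⌋ = 6 → G; lat ⌊50.69860/10⌋ = 5 → F.
Square (2°×1°, digits 0–9): lon ⌊5.04469/2⌋ = 2; lat ⌊0.69860/1⌋ = 0.
Subsquare (5′×2.5′, letters a–x): lon ⌊1.04469/0.0833333⌋ = 12 → m; lat ⌊0.69860/0.0416667⌋ = 16 → q.
Extended square (30″×15″, digits 0–9): lon ⌊0.04469/0.00833333⌋ = 5; lat ⌊0.03193/0.00416667⌋ = 7.

GF20mq57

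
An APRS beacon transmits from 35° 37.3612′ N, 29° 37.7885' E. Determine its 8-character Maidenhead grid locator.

KM45to59

Add 180° to longitude and 90° to latitude: 209.62981, 125.62269.
Field (20°×10°, letters A–R): lon ⌊209.62981/20⌋ = 10 → K; lat ⌊125.62269/10⌋ = 12 → M.
Square (2°×1°, digits 0–9): lon ⌊9.62981/2⌋ = 4; lat ⌊5.62269/1⌋ = 5.
Subsquare (5′×2.5′, letters a–x): lon ⌊1.62981/0.0833333⌋ = 19 → t; lat ⌊0.62269/0.0416667⌋ = 14 → o.
Extended square (30″×15″, digits 0–9): lon ⌊0.04647/0.00833333⌋ = 5; lat ⌊0.03935/0.00416667⌋ = 9.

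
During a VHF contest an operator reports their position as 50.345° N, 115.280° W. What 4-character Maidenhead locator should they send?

DO20

Add 180° to longitude and 90° to latitude: 64.72, 140.34.
Field: lon ⌊64.72/20⌋ = 3 → D; lat ⌊140.34/10⌋ = 14 → O.
Square: lon ⌊4.72/2⌋ = 2; lat ⌊0.34/1⌋ = 0.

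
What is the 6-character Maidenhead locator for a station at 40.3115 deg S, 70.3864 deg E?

Add 180° to longitude and 90° to latitude: 250.3864, 49.6885.
Field (20°×10°, letters A–R): 250.3864/20 → 12 → M, 49.6885/10 → 4 → E; chars ME.
Square (2°×1°, digits 0–9): 10.3864/2 → 5, 9.6885/1 → 9; chars 59.
Subsquare (5′×2.5′, letters a–x): 0.3864/0.0833333 → 4 → e, 0.6885/0.0416667 → 16 → q; chars eq.

ME59eq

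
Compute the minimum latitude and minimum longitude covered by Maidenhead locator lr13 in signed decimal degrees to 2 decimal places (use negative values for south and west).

83.00, 42.00

Field L=11, R=17: +11·20° lon, +17·10° lat → SW at lon 40°, lat 80°.
Square 1, 3: +1·2° lon, +3·1° lat → SW at lon 42°, lat 83°.
latitude 83.00, longitude 42.00.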